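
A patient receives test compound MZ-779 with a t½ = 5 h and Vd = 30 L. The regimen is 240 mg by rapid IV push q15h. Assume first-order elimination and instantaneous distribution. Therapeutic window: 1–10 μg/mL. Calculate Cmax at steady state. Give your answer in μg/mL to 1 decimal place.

τ = 15 h = 3 half-lives, so f = (1/2)^3 = 0.125.
At steady state, R = 1/(1 − 0.125) = 8/7.
Single-dose peak C₀ = D/Vd = 240/30 = 8 μg/mL.
Steady-state peak Cmax,ss = C₀·R = 8 × 8/7 ≈ 9.143 μg/mL.
Peak 9.1 μg/mL vs MTC 10 μg/mL: below toxic threshold.

9.1 μg/mL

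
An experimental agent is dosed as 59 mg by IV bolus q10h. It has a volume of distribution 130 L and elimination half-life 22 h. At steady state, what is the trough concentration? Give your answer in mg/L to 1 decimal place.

1.2 mg/L

τ/t½ = 10/22 ≈ 0.45455, so fraction remaining f = (1/2)^(10/22) ≈ 0.7297.
Single-dose peak C₀ = D/Vd = 59/130 ≈ 0.454 mg/L.
Steady-state trough Cmin,ss = C₀·f/(1−f) ≈ 0.454 × 0.7297/0.2703 ≈ 1.226 mg/L.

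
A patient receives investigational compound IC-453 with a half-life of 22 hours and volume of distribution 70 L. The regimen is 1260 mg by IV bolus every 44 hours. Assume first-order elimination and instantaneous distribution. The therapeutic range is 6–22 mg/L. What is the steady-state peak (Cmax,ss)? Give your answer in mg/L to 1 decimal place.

The dosing interval is 2 half-lives, so f = 2^(−2) = 0.25.
Accumulation ratio R = 1/(1 − f) = 1/0.75 = 4/3.
Single-dose peak C₀ = D/Vd = 1260/70 = 18 mg/L.
Steady-state peak Cmax,ss = C₀·R = 18 × 4/3 ≈ 24.000 mg/L.
Peak 24.0 mg/L vs MTC 22 mg/L: exceeds toxic threshold.

24.0 mg/L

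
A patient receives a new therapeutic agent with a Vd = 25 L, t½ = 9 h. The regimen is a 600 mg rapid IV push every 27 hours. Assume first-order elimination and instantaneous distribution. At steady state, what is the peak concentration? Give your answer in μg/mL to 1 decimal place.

τ = 27 h = 3 half-lives, so f = (1/2)^3 = 0.125.
Accumulation ratio R = 1/(1 − f) = 1/0.875 = 8/7.
Single-dose peak C₀ = D/Vd = 600/25 = 24 μg/mL.
Steady-state peak Cmax,ss = C₀·R = 24 × 8/7 ≈ 27.429 μg/mL.

27.4 μg/mL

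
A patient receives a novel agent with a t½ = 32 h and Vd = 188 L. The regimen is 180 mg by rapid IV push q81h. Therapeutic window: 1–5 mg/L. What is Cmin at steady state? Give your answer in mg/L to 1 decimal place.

0.2 mg/L

k = ln2/t½ = ln2/32 ≈ 0.021661 h⁻¹; fraction remaining f = e^(−kτ) = e^(−0.021661×81) ≈ 0.1730.
Each bolus raises the concentration by D/Vd = 180/188 ≈ 0.957 mg/L.
Steady-state trough Cmin,ss = C₀·f/(1−f) ≈ 0.957 × 0.1730/0.8270 ≈ 0.200 mg/L.
Trough 0.2 mg/L vs MEC 1 mg/L: subtherapeutic.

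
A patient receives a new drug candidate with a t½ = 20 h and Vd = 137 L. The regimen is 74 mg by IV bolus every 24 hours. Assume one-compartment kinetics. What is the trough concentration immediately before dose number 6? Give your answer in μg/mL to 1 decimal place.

f = (1/2)^(τ/t½) = (1/2)^(24/20) ≈ 0.4353.
C₀ = D/Vd = 74/137 ≈ 0.540 μg/mL.
Before the 6th dose, 5 doses have been given. Superposition: Cmin = C₀·(f + f² + … + f^5).
≈ 0.540 × (0.4353 + 0.1895 + 0.0825 + 0.0359 + 0.0156) ≈ 0.540 × 0.7588 ≈ 0.410 μg/mL.

0.4 μg/mL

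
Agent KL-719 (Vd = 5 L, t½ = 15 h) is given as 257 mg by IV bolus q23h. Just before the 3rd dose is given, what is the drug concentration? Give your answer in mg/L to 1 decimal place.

23.9 mg/L

f = (1/2)^(τ/t½) = (1/2)^(23/15) ≈ 0.3455.
C₀ = D/Vd = 257/5 ≈ 51.400 mg/L.
Before the 3rd dose, 2 doses have been given. Superposition: Cmin = C₀·(f + f²).
≈ 51.400 × (0.3455 + 0.1194) ≈ 51.400 × 0.4649 ≈ 23.896 mg/L.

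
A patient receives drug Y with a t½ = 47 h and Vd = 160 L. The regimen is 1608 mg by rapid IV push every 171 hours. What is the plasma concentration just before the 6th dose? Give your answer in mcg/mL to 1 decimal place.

0.9 mcg/mL

f = (1/2)^(τ/t½) = (1/2)^(171/47) ≈ 0.0803.
C₀ = D/Vd = 1608/160 ≈ 10.050 mcg/mL.
Before the 6th dose, 5 doses have been given. Superposition: Cmin = C₀·(f + f² + … + f^5).
≈ 10.050 × (0.0803 + 0.0064 + 0.0005 + 0.0000 + 0.0000) ≈ 10.050 × 0.0872 ≈ 0.876 mcg/mL.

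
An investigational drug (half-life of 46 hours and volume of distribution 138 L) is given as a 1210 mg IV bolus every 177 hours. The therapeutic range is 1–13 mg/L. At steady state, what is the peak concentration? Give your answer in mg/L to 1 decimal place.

9.4 mg/L

Over one 177-h interval, 177/46 ≈ 3.8478 half-lives elapse, leaving f ≈ 0.0695 of each dose.
Accumulation ratio R = 1/(1 − f) ≈ 1/0.9305 ≈ 1.0747.
Single-dose peak C₀ = D/Vd = 1210/138 ≈ 8.768 mg/L.
Steady-state peak Cmax,ss = C₀·R ≈ 8.768 × 1.0747 ≈ 9.423 mg/L.
Peak 9.4 mg/L vs MTC 13 mg/L: below toxic threshold.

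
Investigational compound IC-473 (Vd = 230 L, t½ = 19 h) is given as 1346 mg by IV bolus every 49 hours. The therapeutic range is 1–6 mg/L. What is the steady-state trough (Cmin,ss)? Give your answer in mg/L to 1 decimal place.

1.2 mg/L

Over one 49-h interval, 49/19 ≈ 2.5789 half-lives elapse, leaving f ≈ 0.1674 of each dose.
Single-dose peak C₀ = D/Vd = 1346/230 ≈ 5.852 mg/L.
Steady-state trough Cmin,ss = C₀·f/(1−f) ≈ 5.852 × 0.1674/0.8326 ≈ 1.177 mg/L.
Trough 1.2 mg/L vs MEC 1 mg/L: adequate.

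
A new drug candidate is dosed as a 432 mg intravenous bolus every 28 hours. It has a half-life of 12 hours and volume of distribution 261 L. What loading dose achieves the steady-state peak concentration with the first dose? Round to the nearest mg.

539 mg

f = (1/2)^(28/12) ≈ 0.198425; accumulation ratio R = 1/(1−f) ≈ 1.24754.
Loading dose to hit Cmax,ss on first dose: D_load = D_maint·R ≈ 432 × 1.24754 ≈ 538.94 mg.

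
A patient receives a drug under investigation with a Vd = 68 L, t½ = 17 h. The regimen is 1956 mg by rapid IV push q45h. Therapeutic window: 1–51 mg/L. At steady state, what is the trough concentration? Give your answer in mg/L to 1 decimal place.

k = ln2/t½ = ln2/17 ≈ 0.040773 h⁻¹; fraction remaining f = e^(−kτ) = e^(−0.040773×45) ≈ 0.1596.
Each bolus raises the concentration by D/Vd = 1956/68 ≈ 28.765 mg/L.
Steady-state trough Cmin,ss = C₀·f/(1−f) ≈ 28.765 × 0.1596/0.8404 ≈ 5.463 mg/L.
Trough 5.5 mg/L vs MEC 1 mg/L: adequate.

5.5 mg/L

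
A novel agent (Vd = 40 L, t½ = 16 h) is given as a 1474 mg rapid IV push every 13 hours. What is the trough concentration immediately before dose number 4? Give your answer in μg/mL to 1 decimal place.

f = (1/2)^(τ/t½) = (1/2)^(13/16) ≈ 0.5694.
C₀ = D/Vd = 1474/40 ≈ 36.850 μg/mL.
Before the 4th dose, 3 doses have been given. Superposition: Cmin = C₀·(f + f² + … + f^3).
≈ 36.850 × (0.5694 + 0.3242 + 0.1846) ≈ 36.850 × 1.0782 ≈ 39.732 μg/mL.

39.7 μg/mL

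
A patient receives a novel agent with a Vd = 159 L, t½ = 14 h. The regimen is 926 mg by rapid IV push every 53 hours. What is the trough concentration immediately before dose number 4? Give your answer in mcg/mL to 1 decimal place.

0.5 mcg/mL

f = (1/2)^(τ/t½) = (1/2)^(53/14) ≈ 0.0725.
C₀ = D/Vd = 926/159 ≈ 5.824 mcg/mL.
Before the 4th dose, 3 doses have been given. Superposition: Cmin = C₀·(f + f² + … + f^3).
≈ 5.824 × (0.0725 + 0.0053 + 0.0004) ≈ 5.824 × 0.0782 ≈ 0.455 mcg/mL.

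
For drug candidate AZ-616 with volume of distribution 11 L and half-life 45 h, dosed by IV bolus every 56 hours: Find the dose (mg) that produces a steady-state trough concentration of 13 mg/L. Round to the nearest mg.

τ/t½ = 56/45 ≈ 1.2444, so f = (1/2)^(56/45) ≈ 0.422070.
Cmin,ss = (D/Vd)·f/(1−f), so D = Cmin,ss·Vd·(1−f)/f.
D = 13 × 11 × (1−f)/f ≈ 13 × 11 × 1.36928 ≈ 195.81 mg.

196 mg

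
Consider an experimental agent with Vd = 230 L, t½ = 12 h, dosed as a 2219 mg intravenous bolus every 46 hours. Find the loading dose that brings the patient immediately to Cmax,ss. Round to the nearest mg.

2386 mg

f = (1/2)^(46/12) ≈ 0.070154; accumulation ratio R = 1/(1−f) ≈ 1.07545.
Loading dose to hit Cmax,ss on first dose: D_load = D_maint·R ≈ 2219 × 1.07545 ≈ 2386.42 mg.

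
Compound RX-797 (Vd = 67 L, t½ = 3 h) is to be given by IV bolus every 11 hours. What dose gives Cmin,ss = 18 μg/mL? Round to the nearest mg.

τ/t½ = 11/3 ≈ 3.6667, so f = (1/2)^(11/3) ≈ 0.078745.
Cmin,ss = (D/Vd)·f/(1−f), so D = Cmin,ss·Vd·(1−f)/f.
D = 18 × 67 × (1−f)/f ≈ 18 × 67 × 11.69922 ≈ 14109.26 mg.

14109 mg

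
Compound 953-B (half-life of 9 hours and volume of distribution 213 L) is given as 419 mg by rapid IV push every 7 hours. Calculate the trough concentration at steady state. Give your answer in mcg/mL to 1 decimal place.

2.8 mcg/mL

τ/t½ = 7/9 ≈ 0.77778, so fraction remaining f = (1/2)^(7/9) ≈ 0.5833.
Accumulation ratio R = 1/(1 − f) ≈ 1/0.4167 ≈ 2.3998.
Single-dose peak C₀ = D/Vd = 419/213 ≈ 1.967 mcg/mL.
Steady-state peak Cmax,ss = C₀·R ≈ 1.967 × 2.3998 ≈ 4.720 mcg/mL.
Steady-state trough Cmin,ss = Cmax,ss·f ≈ 4.720 × 0.5833 ≈ 2.753 mcg/mL.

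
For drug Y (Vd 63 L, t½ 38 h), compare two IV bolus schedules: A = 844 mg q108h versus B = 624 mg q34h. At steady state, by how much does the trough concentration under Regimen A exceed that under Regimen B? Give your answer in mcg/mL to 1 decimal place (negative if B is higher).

Regimen A: f = (1/2)^(108/38) ≈ 0.1395; Cmin,ss = (844/63)·f/(1−f) ≈ 2.172 mcg/mL.
Regimen B: f = (1/2)^(34/38) ≈ 0.5378; Cmin,ss = (624/63)·f/(1−f) ≈ 11.525 mcg/mL.
Difference ≈ 2.172 − 11.525 ≈ -9.353 mcg/mL.

-9.4 mcg/mL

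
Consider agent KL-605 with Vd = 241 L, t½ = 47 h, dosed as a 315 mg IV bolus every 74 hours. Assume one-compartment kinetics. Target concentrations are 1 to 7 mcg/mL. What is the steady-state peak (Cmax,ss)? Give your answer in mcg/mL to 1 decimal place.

2.0 mcg/mL

k = ln2/t½ = ln2/47 ≈ 0.014748 h⁻¹; fraction remaining f = e^(−kτ) = e^(−0.014748×74) ≈ 0.3358.
At steady state, accumulation factor R = 1/(1 − e^(−kτ)) ≈ 1.5056.
Single-dose peak C₀ = D/Vd = 315/241 ≈ 1.307 mcg/mL.
Cmax,ss = C₀/(1 − f) ≈ 1.307/0.6642 ≈ 1.968 mcg/mL.
Peak 2.0 mcg/mL vs MTC 7 mcg/mL: below toxic threshold.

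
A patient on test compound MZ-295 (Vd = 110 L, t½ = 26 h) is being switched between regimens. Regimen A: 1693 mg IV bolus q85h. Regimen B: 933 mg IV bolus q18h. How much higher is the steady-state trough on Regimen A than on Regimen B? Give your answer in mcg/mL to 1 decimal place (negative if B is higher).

Regimen A: f = (1/2)^(85/26) ≈ 0.1037; Cmin,ss = (1693/110)·f/(1−f) ≈ 1.781 mcg/mL.
Regimen B: f = (1/2)^(18/26) ≈ 0.6189; Cmin,ss = (933/110)·f/(1−f) ≈ 13.774 mcg/mL.
Difference ≈ 1.781 − 13.774 ≈ -11.993 mcg/mL.

-12.0 mcg/mL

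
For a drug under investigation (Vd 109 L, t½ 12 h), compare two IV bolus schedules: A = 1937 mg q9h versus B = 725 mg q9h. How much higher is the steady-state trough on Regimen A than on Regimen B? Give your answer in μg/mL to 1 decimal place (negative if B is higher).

Regimen A: f = (1/2)^(9/12) ≈ 0.5946; Cmin,ss = (1937/109)·f/(1−f) ≈ 26.064 μg/mL.
Regimen B: f = (1/2)^(9/12) ≈ 0.5946; Cmin,ss = (725/109)·f/(1−f) ≈ 9.756 μg/mL.
Difference ≈ 26.064 − 9.756 ≈ 16.308 μg/mL.

16.3 μg/mL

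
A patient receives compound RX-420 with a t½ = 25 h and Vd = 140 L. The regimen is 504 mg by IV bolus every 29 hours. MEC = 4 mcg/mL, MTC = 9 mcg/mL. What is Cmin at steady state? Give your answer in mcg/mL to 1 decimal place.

2.9 mcg/mL

Over one 29-h interval, 29/25 ≈ 1.16 half-lives elapse, leaving f ≈ 0.4475 of each dose.
Single-dose peak C₀ = D/Vd = 504/140 ≈ 3.600 mcg/mL.
Steady-state trough Cmin,ss = C₀·f/(1−f) ≈ 3.600 × 0.4475/0.5525 ≈ 2.916 mcg/mL.
Trough 2.9 mcg/mL vs MEC 4 mcg/mL: subtherapeutic.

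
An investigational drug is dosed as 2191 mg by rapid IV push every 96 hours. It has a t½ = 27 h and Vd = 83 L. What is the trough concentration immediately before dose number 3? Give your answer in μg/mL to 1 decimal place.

f = (1/2)^(τ/t½) = (1/2)^(96/27) ≈ 0.0850.
C₀ = D/Vd = 2191/83 ≈ 26.398 μg/mL.
Before the 3rd dose, 2 doses have been given. Superposition: Cmin = C₀·(f + f²).
≈ 26.398 × (0.0850 + 0.0072) ≈ 26.398 × 0.0922 ≈ 2.434 μg/mL.

2.4 μg/mL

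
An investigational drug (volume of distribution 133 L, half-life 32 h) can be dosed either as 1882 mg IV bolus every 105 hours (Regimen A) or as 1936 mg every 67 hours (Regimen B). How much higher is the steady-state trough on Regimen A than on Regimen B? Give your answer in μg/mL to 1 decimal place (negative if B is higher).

Regimen A: f = (1/2)^(105/32) ≈ 0.1029; Cmin,ss = (1882/133)·f/(1−f) ≈ 1.623 μg/mL.
Regimen B: f = (1/2)^(67/32) ≈ 0.2343; Cmin,ss = (1936/133)·f/(1−f) ≈ 4.454 μg/mL.
Difference ≈ 1.623 − 4.454 ≈ -2.831 μg/mL.

-2.8 μg/mL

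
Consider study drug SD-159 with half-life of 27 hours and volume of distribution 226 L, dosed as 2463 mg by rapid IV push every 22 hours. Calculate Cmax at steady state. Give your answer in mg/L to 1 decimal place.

k = ln2/t½ = ln2/27 ≈ 0.025672 h⁻¹; fraction remaining f = e^(−kτ) = e^(−0.025672×22) ≈ 0.5685.
At steady state, accumulation factor R = 1/(1 − e^(−kτ)) ≈ 2.3175.
Single-dose peak C₀ = D/Vd = 2463/226 ≈ 10.898 mg/L.
Steady-state peak Cmax,ss = C₀·R ≈ 10.898 × 2.3175 ≈ 25.256 mg/L.

25.3 mg/L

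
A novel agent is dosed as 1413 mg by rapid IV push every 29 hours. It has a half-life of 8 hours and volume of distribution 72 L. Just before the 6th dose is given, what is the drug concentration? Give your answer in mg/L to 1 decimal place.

1.7 mg/L

f = (1/2)^(τ/t½) = (1/2)^(29/8) ≈ 0.0811.
C₀ = D/Vd = 1413/72 ≈ 19.625 mg/L.
Before the 6th dose, 5 doses have been given. Superposition: Cmin = C₀·(f + f² + … + f^5).
≈ 19.625 × (0.0811 + 0.0066 + 0.0005 + 0.0000 + 0.0000) ≈ 19.625 × 0.0882 ≈ 1.731 mg/L.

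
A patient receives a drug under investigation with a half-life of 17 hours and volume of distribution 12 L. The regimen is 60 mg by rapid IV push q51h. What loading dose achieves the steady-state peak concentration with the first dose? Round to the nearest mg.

f = (1/2)^(51/17) ≈ 0.125000; accumulation ratio R = 1/(1−f) ≈ 1.14286.
Loading dose to hit Cmax,ss on first dose: D_load = D_maint·R ≈ 60 × 1.14286 ≈ 68.57 mg.

69 mg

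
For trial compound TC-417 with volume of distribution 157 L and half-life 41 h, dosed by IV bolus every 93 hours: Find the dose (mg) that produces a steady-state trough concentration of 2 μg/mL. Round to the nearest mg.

1199 mg

τ/t½ = 93/41 ≈ 2.2683, so f = (1/2)^(93/41) ≈ 0.207575.
Cmin,ss = (D/Vd)·f/(1−f), so D = Cmin,ss·Vd·(1−f)/f.
D = 2 × 157 × (1−f)/f ≈ 2 × 157 × 3.81754 ≈ 1198.71 mg.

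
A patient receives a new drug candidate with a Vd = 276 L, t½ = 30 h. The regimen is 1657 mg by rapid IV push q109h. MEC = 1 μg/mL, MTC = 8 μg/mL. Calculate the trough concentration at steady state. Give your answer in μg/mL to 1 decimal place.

0.5 μg/mL

Over one 109-h interval, 109/30 ≈ 3.6333 half-lives elapse, leaving f ≈ 0.0806 of each dose.
Accumulation ratio R = 1/(1 − f) ≈ 1/0.9194 ≈ 1.0877.
Each bolus raises the concentration by D/Vd = 1657/276 ≈ 6.004 μg/mL.
Steady-state peak Cmax,ss = C₀·R ≈ 6.004 × 1.0877 ≈ 6.531 μg/mL.
Steady-state trough Cmin,ss = Cmax,ss·f ≈ 6.531 × 0.0806 ≈ 0.526 μg/mL.
Trough 0.5 μg/mL vs MEC 1 μg/mL: subtherapeutic.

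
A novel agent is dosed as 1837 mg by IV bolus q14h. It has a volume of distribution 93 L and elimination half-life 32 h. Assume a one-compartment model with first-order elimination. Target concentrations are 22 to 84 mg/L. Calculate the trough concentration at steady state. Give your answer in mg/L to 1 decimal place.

k = ln2/t½ = ln2/32 ≈ 0.021661 h⁻¹; fraction remaining f = e^(−kτ) = e^(−0.021661×14) ≈ 0.7384.
Each bolus raises the concentration by D/Vd = 1837/93 ≈ 19.753 mg/L.
Steady-state trough Cmin,ss = C₀·f/(1−f) ≈ 19.753 × 0.7384/0.2616 ≈ 55.755 mg/L.
Trough 55.8 mg/L vs MEC 22 mg/L: adequate.

55.8 mg/L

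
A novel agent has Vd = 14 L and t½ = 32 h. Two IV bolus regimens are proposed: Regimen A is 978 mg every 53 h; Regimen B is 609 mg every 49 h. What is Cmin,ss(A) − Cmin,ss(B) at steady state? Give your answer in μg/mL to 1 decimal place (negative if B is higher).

9.5 μg/mL

Regimen A: f = (1/2)^(53/32) ≈ 0.3173; Cmin,ss = (978/14)·f/(1−f) ≈ 32.468 μg/mL.
Regimen B: f = (1/2)^(49/32) ≈ 0.3460; Cmin,ss = (609/14)·f/(1−f) ≈ 23.014 μg/mL.
Difference ≈ 32.468 − 23.014 ≈ 9.454 μg/mL.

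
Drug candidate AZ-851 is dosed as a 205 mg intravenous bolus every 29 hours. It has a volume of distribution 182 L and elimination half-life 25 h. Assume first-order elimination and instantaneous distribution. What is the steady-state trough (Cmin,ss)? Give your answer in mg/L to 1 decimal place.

0.9 mg/L

k = ln2/t½ = ln2/25 ≈ 0.027726 h⁻¹; fraction remaining f = e^(−kτ) = e^(−0.027726×29) ≈ 0.4475.
Each bolus raises the concentration by D/Vd = 205/182 ≈ 1.126 mg/L.
Steady-state trough Cmin,ss = C₀·f/(1−f) ≈ 1.126 × 0.4475/0.5525 ≈ 0.912 mg/L.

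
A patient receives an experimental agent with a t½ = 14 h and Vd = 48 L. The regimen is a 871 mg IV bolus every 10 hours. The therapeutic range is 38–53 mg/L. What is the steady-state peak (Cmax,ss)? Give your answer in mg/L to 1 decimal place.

τ/t½ = 10/14 ≈ 0.71429, so fraction remaining f = (1/2)^(10/14) ≈ 0.6095.
Accumulation ratio R = 1/(1 − f) ≈ 1/0.3905 ≈ 2.5608.
Single-dose peak C₀ = D/Vd = 871/48 ≈ 18.146 mg/L.
Steady-state peak Cmax,ss = C₀·R ≈ 18.146 × 2.5608 ≈ 46.468 mg/L.
Peak 46.5 mg/L vs MTC 53 mg/L: below toxic threshold.

46.5 mg/L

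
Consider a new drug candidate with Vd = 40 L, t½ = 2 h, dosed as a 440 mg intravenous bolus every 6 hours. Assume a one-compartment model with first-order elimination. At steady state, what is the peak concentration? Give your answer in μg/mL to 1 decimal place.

12.6 μg/mL

The dosing interval is 3 half-lives, so f = 2^(−3) = 0.125.
Accumulation ratio R = 1/(1 − f) = 1/0.875 = 8/7.
Single-dose peak C₀ = D/Vd = 440/40 = 11 μg/mL.
Steady-state peak Cmax,ss = C₀·R = 11 × 8/7 ≈ 12.571 μg/mL.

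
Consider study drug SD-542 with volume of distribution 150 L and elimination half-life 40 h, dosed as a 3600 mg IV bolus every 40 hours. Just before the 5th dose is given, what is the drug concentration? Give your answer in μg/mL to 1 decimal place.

f = (1/2)^(τ/t½) = (1/2)^(40/40) ≈ 0.5000.
C₀ = D/Vd = 3600/150 ≈ 24.000 μg/mL.
Before the 5th dose, 4 doses have been given. Superposition: Cmin = C₀·(f + f² + … + f^4).
≈ 24.000 × (0.5000 + 0.2500 + 0.1250 + 0.0625) ≈ 24.000 × 0.9375 ≈ 22.500 μg/mL.

22.5 μg/mL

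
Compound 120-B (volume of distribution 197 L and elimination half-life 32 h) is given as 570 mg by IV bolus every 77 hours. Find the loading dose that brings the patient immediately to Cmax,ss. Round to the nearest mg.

703 mg

f = (1/2)^(77/32) ≈ 0.188646; accumulation ratio R = 1/(1−f) ≈ 1.23251.
Loading dose to hit Cmax,ss on first dose: D_load = D_maint·R ≈ 570 × 1.23251 ≈ 702.53 mg.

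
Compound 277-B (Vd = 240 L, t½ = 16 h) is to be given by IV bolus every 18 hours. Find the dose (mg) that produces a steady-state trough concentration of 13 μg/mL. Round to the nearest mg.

3685 mg

τ/t½ = 18/16 ≈ 1.125, so f = (1/2)^(18/16) ≈ 0.458502.
Cmin,ss = (D/Vd)·f/(1−f), so D = Cmin,ss·Vd·(1−f)/f.
D = 13 × 240 × (1−f)/f ≈ 13 × 240 × 1.18102 ≈ 3684.78 mg.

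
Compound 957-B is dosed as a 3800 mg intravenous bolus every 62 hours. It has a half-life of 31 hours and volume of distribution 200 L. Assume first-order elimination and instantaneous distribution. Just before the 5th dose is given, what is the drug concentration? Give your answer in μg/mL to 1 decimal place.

6.3 μg/mL

f = (1/2)^(τ/t½) = (1/2)^(62/31) ≈ 0.2500.
C₀ = D/Vd = 3800/200 ≈ 19.000 μg/mL.
Before the 5th dose, 4 doses have been given. Superposition: Cmin = C₀·(f + f² + … + f^4).
≈ 19.000 × (0.2500 + 0.0625 + 0.0156 + 0.0039) ≈ 19.000 × 0.3320 ≈ 6.308 μg/mL.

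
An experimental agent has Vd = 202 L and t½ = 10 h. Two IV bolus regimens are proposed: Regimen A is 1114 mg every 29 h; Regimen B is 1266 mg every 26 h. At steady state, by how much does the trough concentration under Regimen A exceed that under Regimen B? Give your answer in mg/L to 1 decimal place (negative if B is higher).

Regimen A: f = (1/2)^(29/10) ≈ 0.1340; Cmin,ss = (1114/202)·f/(1−f) ≈ 0.853 mg/L.
Regimen B: f = (1/2)^(26/10) ≈ 0.1649; Cmin,ss = (1266/202)·f/(1−f) ≈ 1.238 mg/L.
Difference ≈ 0.853 − 1.238 ≈ -0.385 mg/L.

-0.4 mg/L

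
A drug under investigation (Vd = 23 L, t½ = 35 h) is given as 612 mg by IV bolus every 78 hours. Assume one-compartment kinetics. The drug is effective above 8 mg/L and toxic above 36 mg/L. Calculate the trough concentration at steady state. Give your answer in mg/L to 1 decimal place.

τ/t½ = 78/35 ≈ 2.2286, so fraction remaining f = (1/2)^(78/35) ≈ 0.2134.
Each bolus raises the concentration by D/Vd = 612/23 ≈ 26.609 mg/L.
Steady-state trough Cmin,ss = C₀·f/(1−f) ≈ 26.609 × 0.2134/0.7866 ≈ 7.219 mg/L.
Trough 7.2 mg/L vs MEC 8 mg/L: subtherapeutic.

7.2 mg/L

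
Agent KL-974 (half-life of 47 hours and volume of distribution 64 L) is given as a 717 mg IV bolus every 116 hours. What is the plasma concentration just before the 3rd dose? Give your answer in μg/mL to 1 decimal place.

2.4 μg/mL

f = (1/2)^(τ/t½) = (1/2)^(116/47) ≈ 0.1807.
C₀ = D/Vd = 717/64 ≈ 11.203 μg/mL.
Before the 3rd dose, 2 doses have been given. Superposition: Cmin = C₀·(f + f²).
≈ 11.203 × (0.1807 + 0.0327) ≈ 11.203 × 0.2134 ≈ 2.391 μg/mL.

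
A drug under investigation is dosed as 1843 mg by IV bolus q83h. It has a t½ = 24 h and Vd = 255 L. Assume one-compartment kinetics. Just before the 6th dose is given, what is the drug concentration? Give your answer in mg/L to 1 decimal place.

0.7 mg/L

f = (1/2)^(τ/t½) = (1/2)^(83/24) ≈ 0.0910.
C₀ = D/Vd = 1843/255 ≈ 7.227 mg/L.
Before the 6th dose, 5 doses have been given. Superposition: Cmin = C₀·(f + f² + … + f^5).
≈ 7.227 × (0.0910 + 0.0083 + 0.0008 + 0.0001 + 0.0000) ≈ 7.227 × 0.1002 ≈ 0.724 mg/L.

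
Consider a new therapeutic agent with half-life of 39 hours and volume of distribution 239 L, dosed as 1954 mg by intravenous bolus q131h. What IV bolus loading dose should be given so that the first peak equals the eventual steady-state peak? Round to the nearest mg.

f = (1/2)^(131/39) ≈ 0.097465; accumulation ratio R = 1/(1−f) ≈ 1.10799.
Loading dose to hit Cmax,ss on first dose: D_load = D_maint·R ≈ 1954 × 1.10799 ≈ 2165.01 mg.

2165 mg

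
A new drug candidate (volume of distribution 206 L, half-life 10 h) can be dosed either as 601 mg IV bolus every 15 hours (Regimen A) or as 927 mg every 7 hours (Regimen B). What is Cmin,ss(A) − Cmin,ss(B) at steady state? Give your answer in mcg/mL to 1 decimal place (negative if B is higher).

-5.6 mcg/mL

Regimen A: f = (1/2)^(15/10) ≈ 0.3536; Cmin,ss = (601/206)·f/(1−f) ≈ 1.596 mcg/mL.
Regimen B: f = (1/2)^(7/10) ≈ 0.6156; Cmin,ss = (927/206)·f/(1−f) ≈ 7.207 mcg/mL.
Difference ≈ 1.596 − 7.207 ≈ -5.611 mcg/mL.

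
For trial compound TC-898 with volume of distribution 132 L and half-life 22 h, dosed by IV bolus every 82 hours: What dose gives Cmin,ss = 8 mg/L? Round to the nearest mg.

12930 mg

τ/t½ = 82/22 ≈ 3.7273, so f = (1/2)^(82/22) ≈ 0.075506.
Cmin,ss = (D/Vd)·f/(1−f), so D = Cmin,ss·Vd·(1−f)/f.
D = 8 × 132 × (1−f)/f ≈ 8 × 132 × 12.24398 ≈ 12929.64 mg.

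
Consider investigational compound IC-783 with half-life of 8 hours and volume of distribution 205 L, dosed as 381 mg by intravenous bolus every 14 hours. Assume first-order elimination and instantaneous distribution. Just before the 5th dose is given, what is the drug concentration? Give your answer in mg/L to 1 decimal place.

f = (1/2)^(τ/t½) = (1/2)^(14/8) ≈ 0.2973.
C₀ = D/Vd = 381/205 ≈ 1.859 mg/L.
Before the 5th dose, 4 doses have been given. Superposition: Cmin = C₀·(f + f² + … + f^4).
≈ 1.859 × (0.2973 + 0.0884 + 0.0263 + 0.0078) ≈ 1.859 × 0.4198 ≈ 0.780 mg/L.

0.8 mg/L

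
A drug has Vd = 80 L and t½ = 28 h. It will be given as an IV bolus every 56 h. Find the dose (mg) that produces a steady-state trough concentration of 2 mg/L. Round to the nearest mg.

τ/t½ = 56/28 ≈ 2, so f = (1/2)^(56/28) ≈ 0.250000.
Cmin,ss = (D/Vd)·f/(1−f), so D = Cmin,ss·Vd·(1−f)/f.
D = 2 × 80 × (1−f)/f ≈ 2 × 80 × 3.00000 ≈ 480.00 mg.

480 mg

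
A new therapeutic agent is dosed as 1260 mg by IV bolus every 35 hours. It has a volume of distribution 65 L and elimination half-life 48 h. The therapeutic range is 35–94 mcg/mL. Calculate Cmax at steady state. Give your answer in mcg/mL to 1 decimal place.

48.9 mcg/mL

Over one 35-h interval, 35/48 ≈ 0.72917 half-lives elapse, leaving f ≈ 0.6033 of each dose.
Accumulation ratio R = 1/(1 − f) ≈ 1/0.3967 ≈ 2.5208.
Each bolus raises the concentration by D/Vd = 1260/65 ≈ 19.385 mcg/mL.
Steady-state peak Cmax,ss = C₀·R ≈ 19.385 × 2.5208 ≈ 48.866 mcg/mL.
Peak 48.9 mcg/mL vs MTC 94 mcg/mL: below toxic threshold.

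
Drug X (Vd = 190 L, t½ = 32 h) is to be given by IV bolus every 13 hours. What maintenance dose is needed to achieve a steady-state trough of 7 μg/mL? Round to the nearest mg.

433 mg

τ/t½ = 13/32 ≈ 0.40625, so f = (1/2)^(13/32) ≈ 0.754582.
Cmin,ss = (D/Vd)·f/(1−f), so D = Cmin,ss·Vd·(1−f)/f.
D = 7 × 190 × (1−f)/f ≈ 7 × 190 × 0.32524 ≈ 432.57 mg.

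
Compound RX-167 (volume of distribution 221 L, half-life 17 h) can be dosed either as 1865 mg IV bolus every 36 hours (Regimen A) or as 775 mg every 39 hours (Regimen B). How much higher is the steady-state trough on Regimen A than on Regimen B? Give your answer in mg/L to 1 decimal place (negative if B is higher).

1.6 mg/L

Regimen A: f = (1/2)^(36/17) ≈ 0.2304; Cmin,ss = (1865/221)·f/(1−f) ≈ 2.526 mg/L.
Regimen B: f = (1/2)^(39/17) ≈ 0.2039; Cmin,ss = (775/221)·f/(1−f) ≈ 0.898 mg/L.
Difference ≈ 2.526 − 0.898 ≈ 1.628 mg/L.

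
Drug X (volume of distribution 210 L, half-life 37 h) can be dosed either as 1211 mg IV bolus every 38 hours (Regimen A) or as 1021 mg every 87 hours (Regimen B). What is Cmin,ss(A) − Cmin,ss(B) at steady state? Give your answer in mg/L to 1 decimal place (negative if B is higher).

4.4 mg/L

Regimen A: f = (1/2)^(38/37) ≈ 0.4907; Cmin,ss = (1211/210)·f/(1−f) ≈ 5.556 mg/L.
Regimen B: f = (1/2)^(87/37) ≈ 0.1960; Cmin,ss = (1021/210)·f/(1−f) ≈ 1.185 mg/L.
Difference ≈ 5.556 − 1.185 ≈ 4.371 mg/L.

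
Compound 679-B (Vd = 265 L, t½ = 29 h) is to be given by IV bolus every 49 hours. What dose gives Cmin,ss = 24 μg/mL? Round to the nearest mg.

14156 mg

τ/t½ = 49/29 ≈ 1.6897, so f = (1/2)^(49/29) ≈ 0.310001.
Cmin,ss = (D/Vd)·f/(1−f), so D = Cmin,ss·Vd·(1−f)/f.
D = 24 × 265 × (1−f)/f ≈ 24 × 265 × 2.22580 ≈ 14156.09 mg.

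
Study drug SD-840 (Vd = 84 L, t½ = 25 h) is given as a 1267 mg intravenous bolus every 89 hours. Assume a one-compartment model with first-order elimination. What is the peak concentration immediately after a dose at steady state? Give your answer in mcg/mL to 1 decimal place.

Over one 89-h interval, 89/25 ≈ 3.56 half-lives elapse, leaving f ≈ 0.0848 of each dose.
Accumulation ratio R = 1/(1 − f) ≈ 1/0.9152 ≈ 1.0927.
Single-dose peak C₀ = D/Vd = 1267/84 ≈ 15.083 mcg/mL.
Cmax,ss = C₀/(1 − f) ≈ 15.083/0.9152 ≈ 16.481 mcg/mL.

16.5 mcg/mL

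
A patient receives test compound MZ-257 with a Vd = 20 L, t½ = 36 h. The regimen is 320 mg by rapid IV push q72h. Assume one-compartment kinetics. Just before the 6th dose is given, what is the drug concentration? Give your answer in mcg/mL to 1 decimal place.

f = (1/2)^(τ/t½) = (1/2)^(72/36) ≈ 0.2500.
C₀ = D/Vd = 320/20 ≈ 16.000 mcg/mL.
Before the 6th dose, 5 doses have been given. Superposition: Cmin = C₀·(f + f² + … + f^5).
≈ 16.000 × (0.2500 + 0.0625 + 0.0156 + 0.0039 + 0.0010) ≈ 16.000 × 0.3330 ≈ 5.328 mcg/mL.

5.3 mcg/mL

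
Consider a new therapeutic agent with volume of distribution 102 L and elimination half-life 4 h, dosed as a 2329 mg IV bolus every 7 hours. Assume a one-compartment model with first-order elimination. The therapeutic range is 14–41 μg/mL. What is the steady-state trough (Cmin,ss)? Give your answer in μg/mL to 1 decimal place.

k = ln2/t½ = ln2/4 ≈ 0.173287 h⁻¹; fraction remaining f = e^(−kτ) = e^(−0.173287×7) ≈ 0.2973.
Single-dose peak C₀ = D/Vd = 2329/102 ≈ 22.833 μg/mL.
Steady-state trough Cmin,ss = C₀·f/(1−f) ≈ 22.833 × 0.2973/0.7027 ≈ 9.660 μg/mL.
Trough 9.7 μg/mL vs MEC 14 μg/mL: subtherapeutic.

9.7 μg/mL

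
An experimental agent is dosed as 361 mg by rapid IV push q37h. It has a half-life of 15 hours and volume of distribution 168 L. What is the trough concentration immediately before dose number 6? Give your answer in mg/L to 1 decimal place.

f = (1/2)^(τ/t½) = (1/2)^(37/15) ≈ 0.1809.
C₀ = D/Vd = 361/168 ≈ 2.149 mg/L.
Before the 6th dose, 5 doses have been given. Superposition: Cmin = C₀·(f + f² + … + f^5).
≈ 2.149 × (0.1809 + 0.0327 + 0.0059 + 0.0011 + 0.0002) ≈ 2.149 × 0.2208 ≈ 0.474 mg/L.

0.5 mg/L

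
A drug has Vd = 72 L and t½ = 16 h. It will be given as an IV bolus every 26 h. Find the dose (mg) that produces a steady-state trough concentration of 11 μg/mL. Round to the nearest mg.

1651 mg

τ/t½ = 26/16 ≈ 1.625, so f = (1/2)^(26/16) ≈ 0.324210.
Cmin,ss = (D/Vd)·f/(1−f), so D = Cmin,ss·Vd·(1−f)/f.
D = 11 × 72 × (1−f)/f ≈ 11 × 72 × 2.08442 ≈ 1650.86 mg.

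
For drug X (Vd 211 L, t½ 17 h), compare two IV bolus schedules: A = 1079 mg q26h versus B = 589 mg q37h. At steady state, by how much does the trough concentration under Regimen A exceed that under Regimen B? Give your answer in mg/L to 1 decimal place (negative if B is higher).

1.9 mg/L

Regimen A: f = (1/2)^(26/17) ≈ 0.3464; Cmin,ss = (1079/211)·f/(1−f) ≈ 2.710 mg/L.
Regimen B: f = (1/2)^(37/17) ≈ 0.2212; Cmin,ss = (589/211)·f/(1−f) ≈ 0.793 mg/L.
Difference ≈ 2.710 − 0.793 ≈ 1.917 mg/L.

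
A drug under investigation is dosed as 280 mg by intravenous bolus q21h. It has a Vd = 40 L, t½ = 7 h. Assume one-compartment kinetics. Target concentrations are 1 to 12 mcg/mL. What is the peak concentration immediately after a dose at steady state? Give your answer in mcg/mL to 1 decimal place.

8.0 mcg/mL

τ = 21 h = 3 half-lives, so f = (1/2)^3 = 0.125.
Accumulation ratio R = 1/(1 − f) = 1/0.875 = 8/7.
Single-dose peak C₀ = D/Vd = 280/40 = 7 mcg/mL.
Steady-state peak Cmax,ss = C₀·R = 7 × 8/7 ≈ 8.000 mcg/mL.
Peak 8.0 mcg/mL vs MTC 12 mcg/mL: below toxic threshold.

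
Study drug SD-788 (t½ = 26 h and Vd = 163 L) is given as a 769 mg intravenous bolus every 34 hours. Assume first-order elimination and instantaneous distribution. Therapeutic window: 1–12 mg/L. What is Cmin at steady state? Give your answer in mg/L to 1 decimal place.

3.2 mg/L

Over one 34-h interval, 34/26 ≈ 1.3077 half-lives elapse, leaving f ≈ 0.4040 of each dose.
Accumulation ratio R = 1/(1 − f) ≈ 1/0.5960 ≈ 1.6779.
Each bolus raises the concentration by D/Vd = 769/163 ≈ 4.718 mg/L.
Steady-state peak Cmax,ss = C₀·R ≈ 4.718 × 1.6779 ≈ 7.916 mg/L.
One interval later, Cmin,ss = Cmax,ss·e^(−kτ) ≈ 7.916 × 0.4040 ≈ 3.198 mg/L.
Trough 3.2 mg/L vs MEC 1 mg/L: adequate.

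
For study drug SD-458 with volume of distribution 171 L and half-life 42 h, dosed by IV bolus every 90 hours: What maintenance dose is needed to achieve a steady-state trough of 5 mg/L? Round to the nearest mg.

2921 mg

τ/t½ = 90/42 ≈ 2.1429, so f = (1/2)^(90/42) ≈ 0.226431.
Cmin,ss = (D/Vd)·f/(1−f), so D = Cmin,ss·Vd·(1−f)/f.
D = 5 × 171 × (1−f)/f ≈ 5 × 171 × 3.41636 ≈ 2920.99 mg.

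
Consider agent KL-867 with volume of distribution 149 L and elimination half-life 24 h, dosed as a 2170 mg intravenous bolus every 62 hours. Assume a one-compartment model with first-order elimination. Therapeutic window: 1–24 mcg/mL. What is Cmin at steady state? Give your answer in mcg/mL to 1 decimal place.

Over one 62-h interval, 62/24 ≈ 2.5833 half-lives elapse, leaving f ≈ 0.1669 of each dose.
Accumulation ratio R = 1/(1 − f) ≈ 1/0.8331 ≈ 1.2003.
Each bolus raises the concentration by D/Vd = 2170/149 ≈ 14.564 mcg/mL.
Cmax,ss = C₀/(1 − f) ≈ 14.564/0.8331 ≈ 17.482 mcg/mL.
Steady-state trough Cmin,ss = Cmax,ss·f ≈ 17.482 × 0.1669 ≈ 2.918 mcg/mL.
Trough 2.9 mcg/mL vs MEC 1 mcg/mL: adequate.

2.9 mcg/mL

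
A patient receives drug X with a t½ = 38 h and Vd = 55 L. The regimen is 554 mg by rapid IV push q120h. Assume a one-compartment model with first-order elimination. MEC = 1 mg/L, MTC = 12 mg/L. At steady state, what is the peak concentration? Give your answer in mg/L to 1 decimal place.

11.3 mg/L

Over one 120-h interval, 120/38 ≈ 3.1579 half-lives elapse, leaving f ≈ 0.1120 of each dose.
At steady state, accumulation factor R = 1/(1 − e^(−kτ)) ≈ 1.1261.
Single-dose peak C₀ = D/Vd = 554/55 ≈ 10.073 mg/L.
Steady-state peak Cmax,ss = C₀·R ≈ 10.073 × 1.1261 ≈ 11.343 mg/L.
Peak 11.3 mg/L vs MTC 12 mg/L: below toxic threshold.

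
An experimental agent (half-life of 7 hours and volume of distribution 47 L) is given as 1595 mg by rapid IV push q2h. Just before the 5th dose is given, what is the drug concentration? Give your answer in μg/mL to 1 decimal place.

f = (1/2)^(τ/t½) = (1/2)^(2/7) ≈ 0.8203.
C₀ = D/Vd = 1595/47 ≈ 33.936 μg/mL.
Before the 5th dose, 4 doses have been given. Superposition: Cmin = C₀·(f + f² + … + f^4).
≈ 33.936 × (0.8203 + 0.6729 + 0.5520 + 0.4528) ≈ 33.936 × 2.4980 ≈ 84.772 μg/mL.

84.8 μg/mL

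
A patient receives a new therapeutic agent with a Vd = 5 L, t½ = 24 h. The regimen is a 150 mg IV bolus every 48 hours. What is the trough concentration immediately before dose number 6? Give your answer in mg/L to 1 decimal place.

10.0 mg/L

f = (1/2)^(τ/t½) = (1/2)^(48/24) ≈ 0.2500.
C₀ = D/Vd = 150/5 ≈ 30.000 mg/L.
Before the 6th dose, 5 doses have been given. Superposition: Cmin = C₀·(f + f² + … + f^5).
≈ 30.000 × (0.2500 + 0.0625 + 0.0156 + 0.0039 + 0.0010) ≈ 30.000 × 0.3330 ≈ 9.990 mg/L.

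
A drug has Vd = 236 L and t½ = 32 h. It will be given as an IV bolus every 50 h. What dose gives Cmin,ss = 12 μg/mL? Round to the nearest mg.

τ/t½ = 50/32 ≈ 1.5625, so f = (1/2)^(50/32) ≈ 0.338564.
Cmin,ss = (D/Vd)·f/(1−f), so D = Cmin,ss·Vd·(1−f)/f.
D = 12 × 236 × (1−f)/f ≈ 12 × 236 × 1.95365 ≈ 5532.74 mg.

5533 mg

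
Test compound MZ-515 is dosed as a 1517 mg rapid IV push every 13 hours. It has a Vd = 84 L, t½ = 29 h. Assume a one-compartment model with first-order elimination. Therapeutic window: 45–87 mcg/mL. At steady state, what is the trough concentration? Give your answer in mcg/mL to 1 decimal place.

τ/t½ = 13/29 ≈ 0.44828, so fraction remaining f = (1/2)^(13/29) ≈ 0.7329.
Accumulation ratio R = 1/(1 − f) ≈ 1/0.2671 ≈ 3.7439.
Single-dose peak C₀ = D/Vd = 1517/84 ≈ 18.060 mcg/mL.
Steady-state peak Cmax,ss = C₀·R ≈ 18.060 × 3.7439 ≈ 67.615 mcg/mL.
Steady-state trough Cmin,ss = Cmax,ss·f ≈ 67.615 × 0.7329 ≈ 49.555 mcg/mL.
Trough 49.6 mcg/mL vs MEC 45 mcg/mL: adequate.

49.6 mcg/mL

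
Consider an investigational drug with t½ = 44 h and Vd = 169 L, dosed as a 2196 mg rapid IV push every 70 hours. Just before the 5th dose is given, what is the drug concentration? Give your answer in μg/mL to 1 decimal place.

6.4 μg/mL

f = (1/2)^(τ/t½) = (1/2)^(70/44) ≈ 0.3320.
C₀ = D/Vd = 2196/169 ≈ 12.994 μg/mL.
Before the 5th dose, 4 doses have been given. Superposition: Cmin = C₀·(f + f² + … + f^4).
≈ 12.994 × (0.3320 + 0.1102 + 0.0366 + 0.0121) ≈ 12.994 × 0.4909 ≈ 6.379 μg/mL.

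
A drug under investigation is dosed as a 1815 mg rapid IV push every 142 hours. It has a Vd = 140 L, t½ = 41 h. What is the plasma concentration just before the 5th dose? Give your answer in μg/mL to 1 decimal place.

1.3 μg/mL

f = (1/2)^(τ/t½) = (1/2)^(142/41) ≈ 0.0907.
C₀ = D/Vd = 1815/140 ≈ 12.964 μg/mL.
Before the 5th dose, 4 doses have been given. Superposition: Cmin = C₀·(f + f² + … + f^4).
≈ 12.964 × (0.0907 + 0.0082 + 0.0007 + 0.0001) ≈ 12.964 × 0.0997 ≈ 1.293 μg/mL.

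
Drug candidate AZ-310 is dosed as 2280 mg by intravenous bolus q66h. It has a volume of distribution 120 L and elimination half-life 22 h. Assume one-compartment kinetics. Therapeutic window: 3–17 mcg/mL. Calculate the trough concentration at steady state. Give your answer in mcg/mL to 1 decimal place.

2.7 mcg/mL

The dosing interval is 3 half-lives, so f = 2^(−3) = 0.125.
At steady state, R = 1/(1 − 0.125) = 8/7.
Single-dose peak C₀ = D/Vd = 2280/120 = 19 mcg/mL.
Steady-state peak Cmax,ss = C₀·R = 19 × 8/7 ≈ 21.714 mcg/mL.
Steady-state trough Cmin,ss = Cmax,ss·f ≈ 21.714 × 0.125 ≈ 2.714 mcg/mL.
Trough 2.7 mcg/mL vs MEC 3 mcg/mL: subtherapeutic.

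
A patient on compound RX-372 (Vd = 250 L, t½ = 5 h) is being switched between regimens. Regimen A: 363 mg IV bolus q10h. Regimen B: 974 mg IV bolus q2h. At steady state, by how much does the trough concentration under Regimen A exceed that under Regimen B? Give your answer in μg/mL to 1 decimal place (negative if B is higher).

-11.7 μg/mL

Regimen A: f = (1/2)^(10/5) ≈ 0.2500; Cmin,ss = (363/250)·f/(1−f) ≈ 0.484 μg/mL.
Regimen B: f = (1/2)^(2/5) ≈ 0.7579; Cmin,ss = (974/250)·f/(1−f) ≈ 12.197 μg/mL.
Difference ≈ 0.484 − 12.197 ≈ -11.713 μg/mL.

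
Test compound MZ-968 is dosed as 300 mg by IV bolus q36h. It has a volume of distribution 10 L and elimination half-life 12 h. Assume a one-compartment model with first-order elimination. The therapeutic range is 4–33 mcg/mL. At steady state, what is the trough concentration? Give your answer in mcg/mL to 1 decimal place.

τ = 36 h = 3 half-lives, so f = (1/2)^3 = 0.125.
At steady state, R = 1/(1 − 0.125) = 8/7.
Single-dose peak C₀ = D/Vd = 300/10 = 30 mcg/mL.
Steady-state peak Cmax,ss = C₀·R = 30 × 8/7 ≈ 34.286 mcg/mL.
Steady-state trough Cmin,ss = Cmax,ss·f ≈ 34.286 × 0.125 ≈ 4.286 mcg/mL.
Trough 4.3 mcg/mL vs MEC 4 mcg/mL: adequate.

4.3 mcg/mL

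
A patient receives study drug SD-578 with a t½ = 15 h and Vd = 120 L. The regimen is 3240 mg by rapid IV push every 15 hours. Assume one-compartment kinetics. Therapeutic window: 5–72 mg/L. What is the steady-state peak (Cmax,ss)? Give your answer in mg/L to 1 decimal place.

τ = 15 h = 1 half-life, so f = (1/2)^1 = 0.5.
At steady state, R = 1/(1 − 0.5) = 2/1.
Single-dose peak C₀ = D/Vd = 3240/120 = 27 mg/L.
Steady-state peak Cmax,ss = C₀·R = 27 × 2/1 ≈ 54.000 mg/L.
Peak 54.0 mg/L vs MTC 72 mg/L: below toxic threshold.

54.0 mg/L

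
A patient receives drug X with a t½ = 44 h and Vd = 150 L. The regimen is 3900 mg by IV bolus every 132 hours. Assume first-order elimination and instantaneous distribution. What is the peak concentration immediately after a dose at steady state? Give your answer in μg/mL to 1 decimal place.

29.7 μg/mL

The dosing interval is 3 half-lives, so f = 2^(−3) = 0.125.
At steady state, R = 1/(1 − 0.125) = 8/7.
Single-dose peak C₀ = D/Vd = 3900/150 = 26 μg/mL.
Steady-state peak Cmax,ss = C₀·R = 26 × 8/7 ≈ 29.714 μg/mL.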